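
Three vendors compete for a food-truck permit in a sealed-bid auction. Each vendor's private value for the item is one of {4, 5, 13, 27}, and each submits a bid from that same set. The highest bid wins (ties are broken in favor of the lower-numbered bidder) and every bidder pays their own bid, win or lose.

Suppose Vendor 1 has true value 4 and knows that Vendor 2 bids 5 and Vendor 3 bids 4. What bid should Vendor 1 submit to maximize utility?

Bid 4: loses but pays 4, utility -4.
Bid 5: wins, pays 5, utility 4 - 5 = -1.
Bid 13: wins, pays 13, utility 4 - 13 = -9.
Bid 27: wins, pays 27, utility 4 - 27 = -23.
The best choice is 5 with utility -1.

5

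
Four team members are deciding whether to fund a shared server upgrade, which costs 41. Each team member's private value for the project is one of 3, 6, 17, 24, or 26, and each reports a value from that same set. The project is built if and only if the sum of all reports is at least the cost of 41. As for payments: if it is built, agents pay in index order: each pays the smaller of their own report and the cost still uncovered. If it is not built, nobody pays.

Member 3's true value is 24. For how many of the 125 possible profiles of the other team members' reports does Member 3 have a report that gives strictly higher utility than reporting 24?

Others report (3, 3, 24): truth gives 0; report 17 gives 7 > 0. Violating.
Others report (3, 3, 26): truth gives 0; report 17 gives 7 > 0. Violating.
Others report (3, 6, 17): truth gives 0; report 17 gives 7 > 0. Violating.
Others report (3, 6, 24): truth gives 0; report 17 gives 7 > 0. Violating.
Others report (3, 3, 3): truth gives 0; no alternative beats it.
Others report (3, 3, 6): truth gives 0; no alternative beats it.
(Checking all 125 profiles: 66 have a profitable deviation, 59 do not.)

66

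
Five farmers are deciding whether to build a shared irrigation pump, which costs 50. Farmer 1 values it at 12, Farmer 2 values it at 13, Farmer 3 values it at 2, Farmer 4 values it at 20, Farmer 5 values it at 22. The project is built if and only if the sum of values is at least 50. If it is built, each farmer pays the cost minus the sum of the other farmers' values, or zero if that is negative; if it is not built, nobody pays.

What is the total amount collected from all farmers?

4

Total value 69 ≥ cost 50, so it is built.
Farmer 1: others sum to 57; max(0, 50 - 57) = 0.
Farmer 2: others sum to 56; max(0, 50 - 56) = 0.
Farmer 3: others sum to 67; max(0, 50 - 67) = 0.
Farmer 4: others sum to 49; max(0, 50 - 49) = 1.
Farmer 5: others sum to 47; max(0, 50 - 47) = 3.
Total collected = 0 + 0 + 0 + 1 + 3 = 4.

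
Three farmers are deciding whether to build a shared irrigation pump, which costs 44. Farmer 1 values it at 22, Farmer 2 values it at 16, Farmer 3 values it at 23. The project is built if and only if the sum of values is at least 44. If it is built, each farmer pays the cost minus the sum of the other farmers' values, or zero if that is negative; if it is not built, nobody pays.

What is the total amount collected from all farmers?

11

Total value 61 ≥ cost 44, so it is built.
Farmer 1: others sum to 39; max(0, 44 - 39) = 5.
Farmer 2: others sum to 45; max(0, 44 - 45) = 0.
Farmer 3: others sum to 38; max(0, 44 - 38) = 6.
Total collected = 5 + 0 + 6 = 11.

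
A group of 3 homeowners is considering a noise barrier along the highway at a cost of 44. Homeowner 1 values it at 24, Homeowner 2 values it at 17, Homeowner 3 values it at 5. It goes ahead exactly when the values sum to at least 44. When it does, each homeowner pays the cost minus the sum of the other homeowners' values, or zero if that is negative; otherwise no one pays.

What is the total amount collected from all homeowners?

Total value 46 ≥ cost 44, so it is built.
Homeowner 1: others sum to 22; max(0, 44 - 22) = 22.
Homeowner 2: others sum to 29; max(0, 44 - 29) = 15.
Homeowner 3: others sum to 41; max(0, 44 - 41) = 3.
Total collected = 22 + 15 + 3 = 40.

40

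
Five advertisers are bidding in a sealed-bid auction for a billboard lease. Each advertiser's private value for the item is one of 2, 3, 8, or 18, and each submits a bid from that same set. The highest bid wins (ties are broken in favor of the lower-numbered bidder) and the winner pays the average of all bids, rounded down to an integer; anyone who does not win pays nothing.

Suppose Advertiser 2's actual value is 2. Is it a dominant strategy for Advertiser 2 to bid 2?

Yes

Check each profile of the others' bids and compare truth against every alternative bid.
Others bid (2, 2, 2, 2): truth gives 0, best alternative gives 0.
Others bid (2, 2, 2, 3): truth gives 0, best alternative gives 0.
Others bid (2, 2, 2, 8): truth gives 0, best alternative gives 0.
Others bid (2, 2, 2, 18): truth gives 0, best alternative gives 0.
Others bid (2, 2, 3, 2): truth gives 0, best alternative gives 0.
Others bid (2, 2, 3, 3): truth gives 0, best alternative gives 0.
(Remaining 250 profiles checked similarly; truth is weakly best in each.)
In every case the truthful bid is at least as good as any alternative, so it is a dominant strategy.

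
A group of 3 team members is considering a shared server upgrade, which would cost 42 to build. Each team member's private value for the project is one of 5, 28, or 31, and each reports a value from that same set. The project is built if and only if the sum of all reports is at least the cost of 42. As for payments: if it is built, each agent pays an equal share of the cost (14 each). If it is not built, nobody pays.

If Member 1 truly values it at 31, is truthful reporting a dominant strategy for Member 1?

Yes

Check each profile of the others' reports and compare truth against every alternative report.
Others report (5, 28): truth gives 17, best alternative gives 17.
Others report (5, 31): truth gives 17, best alternative gives 17.
Others report (28, 5): truth gives 17, best alternative gives 17.
Others report (28, 28): truth gives 17, best alternative gives 17.
Others report (28, 31): truth gives 17, best alternative gives 17.
Others report (31, 5): truth gives 17, best alternative gives 17.
(Remaining 3 profiles checked similarly; truth is weakly best in each.)
In every case the truthful report is at least as good as any alternative, so it is a dominant strategy.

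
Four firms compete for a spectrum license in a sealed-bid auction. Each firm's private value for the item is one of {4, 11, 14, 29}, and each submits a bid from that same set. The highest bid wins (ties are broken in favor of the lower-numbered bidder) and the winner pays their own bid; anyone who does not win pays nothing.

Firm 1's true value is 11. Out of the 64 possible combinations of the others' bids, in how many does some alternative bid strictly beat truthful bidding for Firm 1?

1

Others bid (4, 4, 4): truth gives 0; bid 4 gives 7 > 0. Violating.
Others bid (4, 4, 11): truth gives 0; no alternative beats it.
Others bid (4, 4, 14): truth gives 0; no alternative beats it.
(Checking all 64 profiles: 1 has a profitable deviation, 63 do not.)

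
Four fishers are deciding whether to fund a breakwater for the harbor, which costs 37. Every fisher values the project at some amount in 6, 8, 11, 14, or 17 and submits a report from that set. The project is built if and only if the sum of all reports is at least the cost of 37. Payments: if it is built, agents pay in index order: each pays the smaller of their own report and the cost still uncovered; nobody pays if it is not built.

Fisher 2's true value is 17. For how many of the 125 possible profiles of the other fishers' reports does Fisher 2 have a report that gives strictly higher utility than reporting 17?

118

Others report (6, 6, 11): truth gives 0; report 14 gives 3 > 0. Violating.
Others report (6, 6, 14): truth gives 0; report 11 gives 6 > 0. Violating.
Others report (6, 6, 17): truth gives 0; report 8 gives 9 > 0. Violating.
Others report (6, 8, 11): truth gives 0; report 14 gives 3 > 0. Violating.
Others report (6, 6, 6): truth gives 0; no alternative beats it.
Others report (6, 6, 8): truth gives 0; no alternative beats it.
(Checking all 125 profiles: 118 have a profitable deviation, 7 do not.)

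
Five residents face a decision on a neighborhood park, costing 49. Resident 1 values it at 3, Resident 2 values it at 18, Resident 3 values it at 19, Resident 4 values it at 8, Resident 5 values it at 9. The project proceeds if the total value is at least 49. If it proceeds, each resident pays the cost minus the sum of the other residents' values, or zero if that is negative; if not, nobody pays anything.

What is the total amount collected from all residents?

Total value 57 ≥ cost 49, so it is built.
Resident 1: others sum to 54; max(0, 49 - 54) = 0.
Resident 2: others sum to 39; max(0, 49 - 39) = 10.
Resident 3: others sum to 38; max(0, 49 - 38) = 11.
Resident 4: others sum to 49; max(0, 49 - 49) = 0.
Resident 5: others sum to 48; max(0, 49 - 48) = 1.
Total collected = 0 + 10 + 11 + 0 + 1 = 22.

22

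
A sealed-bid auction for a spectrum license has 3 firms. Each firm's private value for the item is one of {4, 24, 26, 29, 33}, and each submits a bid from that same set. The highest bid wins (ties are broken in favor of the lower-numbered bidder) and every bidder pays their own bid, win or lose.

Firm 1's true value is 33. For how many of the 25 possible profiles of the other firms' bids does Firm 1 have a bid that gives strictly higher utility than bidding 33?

Others bid (4, 4): truth gives 0; bid 4 gives 29 > 0. Violating.
Others bid (4, 24): truth gives 0; bid 24 gives 9 > 0. Violating.
Others bid (4, 26): truth gives 0; bid 26 gives 7 > 0. Violating.
Others bid (4, 29): truth gives 0; bid 29 gives 4 > 0. Violating.
Others bid (4, 33): truth gives 0; no alternative beats it.
Others bid (24, 33): truth gives 0; no alternative beats it.
(Checking all 25 profiles: 16 have a profitable deviation, 9 do not.)

16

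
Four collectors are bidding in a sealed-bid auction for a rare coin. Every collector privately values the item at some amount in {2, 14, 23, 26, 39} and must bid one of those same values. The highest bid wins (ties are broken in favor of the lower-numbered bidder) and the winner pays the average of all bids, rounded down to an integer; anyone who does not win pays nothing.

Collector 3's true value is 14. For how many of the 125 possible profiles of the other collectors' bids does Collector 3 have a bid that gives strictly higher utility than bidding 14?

8

Others bid (2, 2, 23): truth gives 0; bid 23 gives 2 > 0. Violating.
Others bid (2, 14, 2): truth gives 0; bid 23 gives 4 > 0. Violating.
Others bid (2, 14, 14): truth gives 0; bid 23 gives 1 > 0. Violating.
Others bid (2, 23, 2): truth gives 0; bid 26 gives 1 > 0. Violating.
Others bid (2, 2, 2): truth gives 9; no alternative beats it.
Others bid (2, 2, 14): truth gives 6; no alternative beats it.
(Checking all 125 profiles: 8 have a profitable deviation, 117 do not.)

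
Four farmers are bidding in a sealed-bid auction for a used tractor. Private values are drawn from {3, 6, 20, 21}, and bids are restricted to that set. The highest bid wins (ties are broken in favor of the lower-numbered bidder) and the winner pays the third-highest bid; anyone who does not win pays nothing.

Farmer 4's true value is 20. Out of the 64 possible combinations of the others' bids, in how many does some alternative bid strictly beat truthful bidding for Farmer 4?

Others bid (3, 3, 20): truth gives 0; bid 21 gives 17 > 0. Violating.
Others bid (3, 6, 20): truth gives 0; bid 21 gives 14 > 0. Violating.
Others bid (3, 20, 3): truth gives 0; bid 21 gives 17 > 0. Violating.
Others bid (3, 20, 6): truth gives 0; bid 21 gives 14 > 0. Violating.
Others bid (3, 3, 3): truth gives 17; no alternative beats it.
Others bid (3, 3, 6): truth gives 17; no alternative beats it.
(Checking all 64 profiles: 12 have a profitable deviation, 52 do not.)

12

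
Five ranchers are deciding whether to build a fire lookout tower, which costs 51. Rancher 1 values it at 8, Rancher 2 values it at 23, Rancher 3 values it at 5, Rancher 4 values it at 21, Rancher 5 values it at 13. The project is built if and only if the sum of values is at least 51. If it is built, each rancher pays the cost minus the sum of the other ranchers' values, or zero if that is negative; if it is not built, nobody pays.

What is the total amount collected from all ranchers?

Total value 70 ≥ cost 51, so it is built.
Rancher 1: others sum to 62; max(0, 51 - 62) = 0.
Rancher 2: others sum to 47; max(0, 51 - 47) = 4.
Rancher 3: others sum to 65; max(0, 51 - 65) = 0.
Rancher 4: others sum to 49; max(0, 51 - 49) = 2.
Rancher 5: others sum to 57; max(0, 51 - 57) = 0.
Total collected = 0 + 4 + 0 + 2 + 0 = 6.

6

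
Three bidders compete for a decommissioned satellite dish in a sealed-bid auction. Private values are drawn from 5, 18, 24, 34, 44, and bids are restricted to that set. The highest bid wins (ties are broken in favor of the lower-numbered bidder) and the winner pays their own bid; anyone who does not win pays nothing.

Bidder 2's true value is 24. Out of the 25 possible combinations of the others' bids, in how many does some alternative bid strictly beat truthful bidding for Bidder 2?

2

Others bid (5, 5): truth gives 0; bid 18 gives 6 > 0. Violating.
Others bid (5, 18): truth gives 0; bid 18 gives 6 > 0. Violating.
Others bid (5, 24): truth gives 0; no alternative beats it.
Others bid (5, 34): truth gives 0; no alternative beats it.
(Checking all 25 profiles: 2 have a profitable deviation, 23 do not.)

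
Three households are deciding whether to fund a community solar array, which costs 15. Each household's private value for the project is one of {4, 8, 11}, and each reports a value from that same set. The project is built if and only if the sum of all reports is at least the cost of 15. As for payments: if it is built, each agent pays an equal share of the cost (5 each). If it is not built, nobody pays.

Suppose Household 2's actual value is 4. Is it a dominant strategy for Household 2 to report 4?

Yes

Check each profile of the others' reports and compare truth against every alternative report.
Others report (4, 4): truth gives 0, best alternative gives -1.
Others report (4, 8): truth gives -1, best alternative gives -1.
Others report (4, 11): truth gives -1, best alternative gives -1.
Others report (8, 4): truth gives -1, best alternative gives -1.
Others report (8, 8): truth gives -1, best alternative gives -1.
Others report (8, 11): truth gives -1, best alternative gives -1.
(Remaining 3 profiles checked similarly; truth is weakly best in each.)
In every case the truthful report is at least as good as any alternative, so it is a dominant strategy.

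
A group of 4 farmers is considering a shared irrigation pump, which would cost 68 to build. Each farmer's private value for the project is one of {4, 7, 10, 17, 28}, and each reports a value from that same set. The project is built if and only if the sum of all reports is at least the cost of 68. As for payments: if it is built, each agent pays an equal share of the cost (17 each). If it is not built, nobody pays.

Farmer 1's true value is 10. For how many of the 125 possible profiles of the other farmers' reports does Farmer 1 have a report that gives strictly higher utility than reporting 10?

Others report (4, 28, 28): truth gives -7; report 4 gives 0 > -7. Violating.
Others report (7, 28, 28): truth gives -7; report 4 gives 0 > -7. Violating.
Others report (17, 17, 28): truth gives -7; report 4 gives 0 > -7. Violating.
Others report (17, 28, 17): truth gives -7; report 4 gives 0 > -7. Violating.
Others report (4, 4, 4): truth gives 0; no alternative beats it.
Others report (4, 4, 7): truth gives 0; no alternative beats it.
(Checking all 125 profiles: 9 have a profitable deviation, 116 do not.)

9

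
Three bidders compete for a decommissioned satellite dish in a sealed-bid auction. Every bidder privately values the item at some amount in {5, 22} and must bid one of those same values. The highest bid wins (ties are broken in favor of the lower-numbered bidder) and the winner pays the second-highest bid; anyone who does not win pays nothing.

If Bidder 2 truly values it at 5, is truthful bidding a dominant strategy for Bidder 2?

Yes

Check each profile of the others' bids and compare truth against every alternative bid.
Others bid (5, 22): truth gives 0, best alternative gives -17.
Others bid (5, 5): truth gives 0, best alternative gives 0.
Others bid (22, 5): truth gives 0, best alternative gives 0.
Others bid (22, 22): truth gives 0, best alternative gives 0.
In every case the truthful bid is at least as good as any alternative, so it is a dominant strategy.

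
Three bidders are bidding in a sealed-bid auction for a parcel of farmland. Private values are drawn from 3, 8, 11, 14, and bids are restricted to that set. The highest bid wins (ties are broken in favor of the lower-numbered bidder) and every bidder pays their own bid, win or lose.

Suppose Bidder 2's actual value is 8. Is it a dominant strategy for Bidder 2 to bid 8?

No

Consider the case where Bidder 1 bids 3 and Bidder 3 bids 11.
Truthful bid 8: loses but pays 8, utility -8.
Bid 3 instead: loses but pays 3, utility -3.
Since -3 > -8, bidding 3 is strictly better here, so truthful bidding is not dominant.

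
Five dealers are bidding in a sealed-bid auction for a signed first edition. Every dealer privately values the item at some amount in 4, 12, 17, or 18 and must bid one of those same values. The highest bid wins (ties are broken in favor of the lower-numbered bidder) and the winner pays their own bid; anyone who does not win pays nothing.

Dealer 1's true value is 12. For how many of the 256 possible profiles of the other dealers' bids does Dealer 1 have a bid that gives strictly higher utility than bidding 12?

1

Others bid (4, 4, 4, 4): truth gives 0; bid 4 gives 8 > 0. Violating.
Others bid (4, 4, 4, 12): truth gives 0; no alternative beats it.
Others bid (4, 4, 4, 17): truth gives 0; no alternative beats it.
(Checking all 256 profiles: 1 has a profitable deviation, 255 do not.)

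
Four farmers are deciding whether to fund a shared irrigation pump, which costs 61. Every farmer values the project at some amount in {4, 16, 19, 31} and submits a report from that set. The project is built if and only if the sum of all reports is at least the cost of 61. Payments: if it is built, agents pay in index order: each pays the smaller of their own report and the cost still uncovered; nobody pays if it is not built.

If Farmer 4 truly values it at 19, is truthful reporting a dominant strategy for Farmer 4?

Check each profile of the others' reports and compare truth against every alternative report.
Others report (4, 31, 31): truth gives 19, best alternative gives 19.
Others report (16, 16, 31): truth gives 19, best alternative gives 19.
Others report (16, 19, 31): truth gives 19, best alternative gives 19.
Others report (16, 31, 16): truth gives 19, best alternative gives 19.
Others report (16, 31, 19): truth gives 19, best alternative gives 19.
Others report (16, 31, 31): truth gives 19, best alternative gives 19.
(Remaining 58 profiles checked similarly; truth is weakly best in each.)
In every case the truthful report is at least as good as any alternative, so it is a dominant strategy.

Yes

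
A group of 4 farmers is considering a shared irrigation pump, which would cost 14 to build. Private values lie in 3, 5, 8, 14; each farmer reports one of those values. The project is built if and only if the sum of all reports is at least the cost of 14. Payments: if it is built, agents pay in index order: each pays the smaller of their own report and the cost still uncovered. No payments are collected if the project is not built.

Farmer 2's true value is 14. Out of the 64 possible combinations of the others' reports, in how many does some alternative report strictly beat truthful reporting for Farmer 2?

Others report (3, 3, 3): truth gives 3; report 5 gives 9 > 3. Violating.
Others report (3, 3, 5): truth gives 3; report 3 gives 11 > 3. Violating.
Others report (3, 3, 8): truth gives 3; report 3 gives 11 > 3. Violating.
Others report (3, 3, 14): truth gives 3; report 3 gives 11 > 3. Violating.
Others report (14, 3, 3): truth gives 14; no alternative beats it.
Others report (14, 3, 5): truth gives 14; no alternative beats it.
(Checking all 64 profiles: 48 have a profitable deviation, 16 do not.)

48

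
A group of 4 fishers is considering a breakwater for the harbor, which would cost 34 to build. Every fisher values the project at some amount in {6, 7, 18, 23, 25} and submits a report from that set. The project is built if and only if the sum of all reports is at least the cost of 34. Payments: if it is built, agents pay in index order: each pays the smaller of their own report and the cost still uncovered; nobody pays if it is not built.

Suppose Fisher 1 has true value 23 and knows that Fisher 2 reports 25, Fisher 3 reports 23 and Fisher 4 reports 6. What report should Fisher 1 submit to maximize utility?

6

Report 6: project built, pays 6, utility 23 - 6 = 17.
Report 7: project built, pays 7, utility 23 - 7 = 16.
Report 18: project built, pays 18, utility 23 - 18 = 5.
Report 23: project built, pays 23, utility 23 - 23 = 0.
Report 25: project built, pays 25, utility 23 - 25 = -2.
The best choice is 6 with utility 17.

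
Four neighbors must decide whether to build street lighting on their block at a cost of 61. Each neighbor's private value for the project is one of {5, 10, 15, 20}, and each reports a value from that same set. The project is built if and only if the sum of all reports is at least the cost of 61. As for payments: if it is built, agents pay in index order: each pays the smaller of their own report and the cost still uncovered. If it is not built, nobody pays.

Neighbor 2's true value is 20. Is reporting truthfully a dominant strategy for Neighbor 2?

No

Consider the case where Neighbor 1 reports 10, Neighbor 3 reports 20 and Neighbor 4 reports 20.
Truthful report 20: project built, pays 20, utility 20 - 20 = 0.
Report 15 instead: project built, pays 15, utility 20 - 15 = 5.
Since 5 > 0, reporting 15 is strictly better here, so truthful reporting is not dominant.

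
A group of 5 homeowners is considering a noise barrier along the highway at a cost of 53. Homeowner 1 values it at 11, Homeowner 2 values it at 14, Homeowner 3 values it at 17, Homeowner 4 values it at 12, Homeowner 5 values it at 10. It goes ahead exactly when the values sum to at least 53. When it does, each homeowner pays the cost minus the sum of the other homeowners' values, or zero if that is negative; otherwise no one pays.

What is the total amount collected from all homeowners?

10

Total value 64 ≥ cost 53, so it is built.
Homeowner 1: others sum to 53; max(0, 53 - 53) = 0.
Homeowner 2: others sum to 50; max(0, 53 - 50) = 3.
Homeowner 3: others sum to 47; max(0, 53 - 47) = 6.
Homeowner 4: others sum to 52; max(0, 53 - 52) = 1.
Homeowner 5: others sum to 54; max(0, 53 - 54) = 0.
Total collected = 0 + 3 + 6 + 1 + 0 = 10.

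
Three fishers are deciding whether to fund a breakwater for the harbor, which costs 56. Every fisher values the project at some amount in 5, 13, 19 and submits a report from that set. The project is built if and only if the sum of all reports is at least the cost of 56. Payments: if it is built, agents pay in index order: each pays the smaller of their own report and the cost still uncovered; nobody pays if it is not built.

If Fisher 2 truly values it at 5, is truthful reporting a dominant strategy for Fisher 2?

Yes

Check each profile of the others' reports and compare truth against every alternative report.
Others report (5, 5): truth gives 0, best alternative gives 0.
Others report (5, 13): truth gives 0, best alternative gives 0.
Others report (5, 19): truth gives 0, best alternative gives 0.
Others report (13, 5): truth gives 0, best alternative gives 0.
Others report (13, 13): truth gives 0, best alternative gives 0.
Others report (13, 19): truth gives 0, best alternative gives 0.
(Remaining 3 profiles checked similarly; truth is weakly best in each.)
In every case the truthful report is at least as good as any alternative, so it is a dominant strategy.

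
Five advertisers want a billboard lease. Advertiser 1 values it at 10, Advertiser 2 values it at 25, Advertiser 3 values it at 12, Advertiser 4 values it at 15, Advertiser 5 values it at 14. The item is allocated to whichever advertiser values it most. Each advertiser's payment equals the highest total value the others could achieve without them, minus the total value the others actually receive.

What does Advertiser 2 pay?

Advertiser 2 has the highest value and receives the item.
Without Advertiser 2, the item would go to the next-highest value, 15, so the others could achieve 15.
With Advertiser 2 present and winning, the others receive nothing, so their total is 0.
Payment = 15 - 0 = 15.

15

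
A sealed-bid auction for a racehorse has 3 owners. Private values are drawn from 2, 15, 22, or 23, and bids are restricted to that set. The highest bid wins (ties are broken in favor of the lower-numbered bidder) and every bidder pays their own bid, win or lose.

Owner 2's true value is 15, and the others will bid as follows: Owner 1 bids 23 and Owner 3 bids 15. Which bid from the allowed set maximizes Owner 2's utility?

Bid 2: loses but pays 2, utility -2.
Bid 15: loses but pays 15, utility -15.
Bid 22: loses but pays 22, utility -22.
Bid 23: loses but pays 23, utility -23.
The best choice is 2 with utility -2.

2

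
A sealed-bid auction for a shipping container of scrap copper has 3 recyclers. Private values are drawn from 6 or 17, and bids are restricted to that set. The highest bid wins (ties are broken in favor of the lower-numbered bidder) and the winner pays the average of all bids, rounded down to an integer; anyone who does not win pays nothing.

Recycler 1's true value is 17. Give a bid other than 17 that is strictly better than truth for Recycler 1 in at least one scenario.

Suppose Recycler 2 bids 6 and Recycler 3 bids 6.
Bid 17: wins, pays 9, utility 17 - 9 = 8.
Bid 6: wins, pays 6, utility 17 - 6 = 11.
So bidding 6 beats truth here (11 > 8).

6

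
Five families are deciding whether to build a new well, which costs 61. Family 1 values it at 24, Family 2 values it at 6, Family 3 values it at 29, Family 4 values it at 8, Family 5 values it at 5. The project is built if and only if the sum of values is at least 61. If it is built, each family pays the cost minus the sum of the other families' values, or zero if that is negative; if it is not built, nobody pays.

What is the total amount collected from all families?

Total value 72 ≥ cost 61, so it is built.
Family 1: others sum to 48; max(0, 61 - 48) = 13.
Family 2: others sum to 66; max(0, 61 - 66) = 0.
Family 3: others sum to 43; max(0, 61 - 43) = 18.
Family 4: others sum to 64; max(0, 61 - 64) = 0.
Family 5: others sum to 67; max(0, 61 - 67) = 0.
Total collected = 13 + 0 + 18 + 0 + 0 = 31.

31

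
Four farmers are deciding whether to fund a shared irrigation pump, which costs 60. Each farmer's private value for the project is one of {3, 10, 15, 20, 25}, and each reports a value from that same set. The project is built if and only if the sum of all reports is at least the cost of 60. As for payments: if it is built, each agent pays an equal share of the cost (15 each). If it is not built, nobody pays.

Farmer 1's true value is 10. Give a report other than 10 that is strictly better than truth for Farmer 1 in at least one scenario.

Suppose Farmer 2 reports 3, Farmer 3 reports 25 and Farmer 4 reports 25.
Report 10: project built, pays 15, utility 10 - 15 = -5.
Report 3: project not built, utility 0.
So reporting 3 beats truth here (0 > -5).

3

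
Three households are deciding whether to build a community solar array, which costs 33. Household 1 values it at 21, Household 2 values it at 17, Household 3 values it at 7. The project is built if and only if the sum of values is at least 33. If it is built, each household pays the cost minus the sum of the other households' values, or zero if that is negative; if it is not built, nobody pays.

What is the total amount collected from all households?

14

Total value 45 ≥ cost 33, so it is built.
Household 1: others sum to 24; max(0, 33 - 24) = 9.
Household 2: others sum to 28; max(0, 33 - 28) = 5.
Household 3: others sum to 38; max(0, 33 - 38) = 0.
Total collected = 9 + 5 + 0 = 14.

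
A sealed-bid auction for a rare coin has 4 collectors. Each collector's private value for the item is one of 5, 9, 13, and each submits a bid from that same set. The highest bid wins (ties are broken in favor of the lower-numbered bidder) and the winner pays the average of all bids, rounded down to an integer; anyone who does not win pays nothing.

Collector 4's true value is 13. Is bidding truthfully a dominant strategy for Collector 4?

No

Consider the case where Collector 1 bids 5, Collector 2 bids 5 and Collector 3 bids 5.
Truthful bid 13: wins, pays 7, utility 13 - 7 = 6.
Bid 9 instead: wins, pays 6, utility 13 - 6 = 7.
Since 7 > 6, bidding 9 is strictly better here, so truthful bidding is not dominant.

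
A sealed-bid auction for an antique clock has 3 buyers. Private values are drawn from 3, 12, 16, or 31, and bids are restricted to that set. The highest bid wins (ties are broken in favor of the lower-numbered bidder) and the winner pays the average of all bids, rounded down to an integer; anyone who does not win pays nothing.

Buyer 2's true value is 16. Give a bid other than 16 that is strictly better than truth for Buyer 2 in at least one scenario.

12

Suppose Buyer 1 bids 3 and Buyer 3 bids 3.
Bid 16: wins, pays 7, utility 16 - 7 = 9.
Bid 12: wins, pays 6, utility 16 - 6 = 10.
So bidding 12 beats truth here (10 > 9).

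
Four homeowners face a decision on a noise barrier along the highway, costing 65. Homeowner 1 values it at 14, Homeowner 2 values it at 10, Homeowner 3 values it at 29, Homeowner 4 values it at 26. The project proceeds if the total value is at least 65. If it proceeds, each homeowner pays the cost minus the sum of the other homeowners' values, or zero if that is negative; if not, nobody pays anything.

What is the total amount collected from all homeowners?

Total value 79 ≥ cost 65, so it is built.
Homeowner 1: others sum to 65; max(0, 65 - 65) = 0.
Homeowner 2: others sum to 69; max(0, 65 - 69) = 0.
Homeowner 3: others sum to 50; max(0, 65 - 50) = 15.
Homeowner 4: others sum to 53; max(0, 65 - 53) = 12.
Total collected = 0 + 0 + 15 + 12 = 27.

27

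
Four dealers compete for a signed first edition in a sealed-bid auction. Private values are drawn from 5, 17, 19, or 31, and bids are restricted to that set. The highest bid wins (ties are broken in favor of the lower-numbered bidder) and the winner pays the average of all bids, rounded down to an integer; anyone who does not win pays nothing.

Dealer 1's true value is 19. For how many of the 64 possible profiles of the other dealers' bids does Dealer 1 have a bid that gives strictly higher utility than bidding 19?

4

Others bid (5, 5, 5): truth gives 11; bid 5 gives 14 > 11. Violating.
Others bid (5, 5, 31): truth gives 0; bid 31 gives 1 > 0. Violating.
Others bid (5, 31, 5): truth gives 0; bid 31 gives 1 > 0. Violating.
Others bid (31, 5, 5): truth gives 0; bid 31 gives 1 > 0. Violating.
Others bid (5, 5, 17): truth gives 8; no alternative beats it.
Others bid (5, 5, 19): truth gives 7; no alternative beats it.
(Checking all 64 profiles: 4 have a profitable deviation, 60 do not.)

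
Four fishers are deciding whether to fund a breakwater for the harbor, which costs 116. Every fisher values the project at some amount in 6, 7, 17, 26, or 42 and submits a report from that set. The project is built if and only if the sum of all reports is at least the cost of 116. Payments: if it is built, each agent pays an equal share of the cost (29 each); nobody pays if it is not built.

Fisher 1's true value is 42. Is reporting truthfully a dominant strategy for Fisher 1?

Yes

Check each profile of the others' reports and compare truth against every alternative report.
Others report (6, 26, 42): truth gives 13, best alternative gives 0.
Others report (6, 42, 26): truth gives 13, best alternative gives 0.
Others report (7, 26, 42): truth gives 13, best alternative gives 0.
Others report (7, 42, 26): truth gives 13, best alternative gives 0.
Others report (17, 17, 42): truth gives 13, best alternative gives 0.
Others report (17, 26, 42): truth gives 13, best alternative gives 0.
(Remaining 119 profiles checked similarly; truth is weakly best in each.)
In every case the truthful report is at least as good as any alternative, so it is a dominant strategy.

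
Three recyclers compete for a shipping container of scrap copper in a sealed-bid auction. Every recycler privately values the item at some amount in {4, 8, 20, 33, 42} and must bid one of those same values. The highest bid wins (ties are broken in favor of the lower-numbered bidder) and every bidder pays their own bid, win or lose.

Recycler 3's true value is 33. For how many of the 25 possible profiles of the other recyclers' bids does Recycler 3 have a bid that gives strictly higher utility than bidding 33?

20

Others bid (4, 4): truth gives 0; bid 8 gives 25 > 0. Violating.
Others bid (4, 8): truth gives 0; bid 20 gives 13 > 0. Violating.
Others bid (4, 33): truth gives -33; bid 4 gives -4 > -33. Violating.
Others bid (4, 42): truth gives -33; bid 4 gives -4 > -33. Violating.
Others bid (4, 20): truth gives 0; no alternative beats it.
Others bid (8, 20): truth gives 0; no alternative beats it.
(Checking all 25 profiles: 20 have a profitable deviation, 5 do not.)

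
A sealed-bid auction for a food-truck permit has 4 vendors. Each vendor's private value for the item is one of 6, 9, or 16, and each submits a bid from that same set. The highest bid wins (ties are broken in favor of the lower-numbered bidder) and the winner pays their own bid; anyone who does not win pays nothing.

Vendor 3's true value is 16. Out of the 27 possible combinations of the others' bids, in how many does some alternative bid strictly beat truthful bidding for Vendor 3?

Others bid (6, 6, 6): truth gives 0; bid 9 gives 7 > 0. Violating.
Others bid (6, 6, 9): truth gives 0; bid 9 gives 7 > 0. Violating.
Others bid (6, 6, 16): truth gives 0; no alternative beats it.
Others bid (6, 9, 6): truth gives 0; no alternative beats it.
(Checking all 27 profiles: 2 have a profitable deviation, 25 do not.)

2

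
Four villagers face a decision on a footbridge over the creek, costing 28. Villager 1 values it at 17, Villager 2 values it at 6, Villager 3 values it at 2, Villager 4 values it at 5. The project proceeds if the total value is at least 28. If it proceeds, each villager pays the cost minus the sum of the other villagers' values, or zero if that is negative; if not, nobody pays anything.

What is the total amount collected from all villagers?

22

Total value 30 ≥ cost 28, so it is built.
Villager 1: others sum to 13; max(0, 28 - 13) = 15.
Villager 2: others sum to 24; max(0, 28 - 24) = 4.
Villager 3: others sum to 28; max(0, 28 - 28) = 0.
Villager 4: others sum to 25; max(0, 28 - 25) = 3.
Total collected = 15 + 4 + 0 + 3 = 22.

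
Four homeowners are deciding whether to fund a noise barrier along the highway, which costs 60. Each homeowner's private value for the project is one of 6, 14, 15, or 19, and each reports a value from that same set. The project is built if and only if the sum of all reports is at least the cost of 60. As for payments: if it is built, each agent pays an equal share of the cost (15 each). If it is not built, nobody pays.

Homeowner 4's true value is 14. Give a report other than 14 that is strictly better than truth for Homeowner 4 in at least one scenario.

Suppose Homeowner 1 reports 14, Homeowner 2 reports 14 and Homeowner 3 reports 19.
Report 14: project built, pays 15, utility 14 - 15 = -1.
Report 6: project not built, utility 0.
So reporting 6 beats truth here (0 > -1).

6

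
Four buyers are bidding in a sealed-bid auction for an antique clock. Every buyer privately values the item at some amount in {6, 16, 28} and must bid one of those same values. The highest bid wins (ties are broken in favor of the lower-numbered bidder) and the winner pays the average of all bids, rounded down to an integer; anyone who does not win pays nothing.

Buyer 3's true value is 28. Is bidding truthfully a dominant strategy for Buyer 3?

No

Consider the case where Buyer 1 bids 6, Buyer 2 bids 6 and Buyer 4 bids 6.
Truthful bid 28: wins, pays 11, utility 28 - 11 = 17.
Bid 16 instead: wins, pays 8, utility 28 - 8 = 20.
Since 20 > 17, bidding 16 is strictly better here, so truthful bidding is not dominant.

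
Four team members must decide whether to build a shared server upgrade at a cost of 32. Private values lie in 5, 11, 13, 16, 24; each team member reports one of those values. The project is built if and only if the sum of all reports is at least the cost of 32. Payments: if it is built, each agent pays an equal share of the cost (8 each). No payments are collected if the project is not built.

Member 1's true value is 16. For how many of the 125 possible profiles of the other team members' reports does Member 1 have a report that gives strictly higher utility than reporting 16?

1

Others report (5, 5, 5): truth gives 0; report 24 gives 8 > 0. Violating.
Others report (5, 5, 11): truth gives 8; no alternative beats it.
Others report (5, 5, 13): truth gives 8; no alternative beats it.
(Checking all 125 profiles: 1 has a profitable deviation, 124 do not.)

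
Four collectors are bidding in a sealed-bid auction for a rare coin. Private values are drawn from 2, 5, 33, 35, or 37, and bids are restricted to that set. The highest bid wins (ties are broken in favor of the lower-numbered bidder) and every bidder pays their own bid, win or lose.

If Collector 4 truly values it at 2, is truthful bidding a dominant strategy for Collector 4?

Yes

Check each profile of the others' bids and compare truth against every alternative bid.
Others bid (2, 2, 5): truth gives -2, best alternative gives -5.
Others bid (2, 2, 33): truth gives -2, best alternative gives -5.
Others bid (2, 2, 35): truth gives -2, best alternative gives -5.
Others bid (2, 2, 37): truth gives -2, best alternative gives -5.
Others bid (2, 5, 2): truth gives -2, best alternative gives -5.
Others bid (2, 5, 5): truth gives -2, best alternative gives -5.
(Remaining 119 profiles checked similarly; truth is weakly best in each.)
In every case the truthful bid is at least as good as any alternative, so it is a dominant strategy.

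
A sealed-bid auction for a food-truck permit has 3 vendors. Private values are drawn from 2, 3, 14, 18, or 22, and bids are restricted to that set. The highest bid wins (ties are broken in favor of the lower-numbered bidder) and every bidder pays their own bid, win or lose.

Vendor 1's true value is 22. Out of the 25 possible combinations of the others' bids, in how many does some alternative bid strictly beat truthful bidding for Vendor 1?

16

Others bid (2, 2): truth gives 0; bid 2 gives 20 > 0. Violating.
Others bid (2, 3): truth gives 0; bid 3 gives 19 > 0. Violating.
Others bid (2, 14): truth gives 0; bid 14 gives 8 > 0. Violating.
Others bid (2, 18): truth gives 0; bid 18 gives 4 > 0. Violating.
Others bid (2, 22): truth gives 0; no alternative beats it.
Others bid (3, 22): truth gives 0; no alternative beats it.
(Checking all 25 profiles: 16 have a profitable deviation, 9 do not.)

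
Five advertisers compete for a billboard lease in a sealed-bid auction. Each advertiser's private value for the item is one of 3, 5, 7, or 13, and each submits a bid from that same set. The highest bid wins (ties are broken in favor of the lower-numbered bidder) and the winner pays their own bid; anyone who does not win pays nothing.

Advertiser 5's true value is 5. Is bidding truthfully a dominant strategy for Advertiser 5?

Yes

Check each profile of the others' bids and compare truth against every alternative bid.
Others bid (3, 3, 3, 3): truth gives 0, best alternative gives 0.
Others bid (3, 3, 3, 5): truth gives 0, best alternative gives 0.
Others bid (3, 3, 3, 7): truth gives 0, best alternative gives 0.
Others bid (3, 3, 3, 13): truth gives 0, best alternative gives 0.
Others bid (3, 3, 5, 3): truth gives 0, best alternative gives 0.
Others bid (3, 3, 5, 5): truth gives 0, best alternative gives 0.
(Remaining 250 profiles checked similarly; truth is weakly best in each.)
In every case the truthful bid is at least as good as any alternative, so it is a dominant strategy.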